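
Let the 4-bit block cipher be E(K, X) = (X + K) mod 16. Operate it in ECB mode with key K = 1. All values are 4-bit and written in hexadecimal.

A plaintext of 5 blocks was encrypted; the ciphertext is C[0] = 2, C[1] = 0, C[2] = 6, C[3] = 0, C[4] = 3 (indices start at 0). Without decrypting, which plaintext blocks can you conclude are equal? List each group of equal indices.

P[1] = P[3]

ECB encrypts each block independently with the same key, so equal ciphertext blocks imply equal plaintext blocks.
C[1] = C[3] = 0, so P[1] = P[3].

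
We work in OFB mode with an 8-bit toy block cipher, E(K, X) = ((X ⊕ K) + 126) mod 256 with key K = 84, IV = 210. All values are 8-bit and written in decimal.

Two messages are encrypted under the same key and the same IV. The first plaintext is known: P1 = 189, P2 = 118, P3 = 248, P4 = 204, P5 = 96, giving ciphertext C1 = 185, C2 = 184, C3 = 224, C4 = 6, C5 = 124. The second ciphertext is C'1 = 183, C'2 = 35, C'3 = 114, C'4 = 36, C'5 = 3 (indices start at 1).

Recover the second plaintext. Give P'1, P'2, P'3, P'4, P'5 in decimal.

P'1 = 179, P'2 = 237, P'3 = 106, P'4 = 238, P'5 = 31

In OFB with a reused IV, both messages share the same keystream S_i, so C_i ⊕ C'_i = P_i ⊕ P'_i and thus P'_i = P_i ⊕ C_i ⊕ C'_i.
P'1: 189 ⊕ 185 ⊕ 183 = 179.
P'2: 118 ⊕ 184 ⊕ 35 = 237.
P'3: 248 ⊕ 224 ⊕ 114 = 106.
P'4: 204 ⊕ 6 ⊕ 36 = 238.
P'5: 96 ⊕ 124 ⊕ 3 = 31.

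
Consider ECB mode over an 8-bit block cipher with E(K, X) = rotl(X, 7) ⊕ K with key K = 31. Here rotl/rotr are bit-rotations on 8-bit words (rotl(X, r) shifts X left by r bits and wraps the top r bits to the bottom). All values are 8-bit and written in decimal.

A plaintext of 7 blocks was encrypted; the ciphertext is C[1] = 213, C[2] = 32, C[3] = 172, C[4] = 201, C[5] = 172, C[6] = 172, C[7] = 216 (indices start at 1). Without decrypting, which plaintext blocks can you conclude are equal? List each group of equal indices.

ECB encrypts each block independently with the same key, so equal ciphertext blocks imply equal plaintext blocks.
C[3] = C[5] = C[6] = 172, so P[3] = P[5] = P[6].

P[3] = P[5] = P[6]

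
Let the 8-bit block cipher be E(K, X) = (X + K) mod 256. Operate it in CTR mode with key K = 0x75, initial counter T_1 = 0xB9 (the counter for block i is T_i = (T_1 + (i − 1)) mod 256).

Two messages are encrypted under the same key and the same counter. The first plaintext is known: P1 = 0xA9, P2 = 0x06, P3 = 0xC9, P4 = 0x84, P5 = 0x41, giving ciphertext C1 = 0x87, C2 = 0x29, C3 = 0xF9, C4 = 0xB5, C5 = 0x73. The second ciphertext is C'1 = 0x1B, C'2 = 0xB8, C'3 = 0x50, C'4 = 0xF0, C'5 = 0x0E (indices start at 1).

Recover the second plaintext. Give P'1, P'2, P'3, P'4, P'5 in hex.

In CTR with a reused counter, both messages share the same keystream S_i, so C_i ⊕ C'_i = P_i ⊕ P'_i and thus P'_i = P_i ⊕ C_i ⊕ C'_i.
P'1: 0xA9 ⊕ 0x87 ⊕ 0x1B = 0x35.
P'2: 0x06 ⊕ 0x29 ⊕ 0xB8 = 0x97.
P'3: 0xC9 ⊕ 0xF9 ⊕ 0x50 = 0x60.
P'4: 0x84 ⊕ 0xB5 ⊕ 0xF0 = 0xC1.
P'5: 0x41 ⊕ 0x73 ⊕ 0x0E = 0x3C.

P'1 = 0x35, P'2 = 0x97, P'3 = 0x60, P'4 = 0xC1, P'5 = 0x3C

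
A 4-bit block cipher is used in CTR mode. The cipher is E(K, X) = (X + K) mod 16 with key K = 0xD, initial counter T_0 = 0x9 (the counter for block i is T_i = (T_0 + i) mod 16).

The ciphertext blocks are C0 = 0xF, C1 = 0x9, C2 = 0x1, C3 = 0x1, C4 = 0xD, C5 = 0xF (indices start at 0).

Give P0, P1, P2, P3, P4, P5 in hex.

P0 = 0x9, P1 = 0xE, P2 = 0x9, P3 = 0x8, P4 = 0x7, P5 = 0x4

CTR decryption: S_i = E(K, T_i) where T_i is the counter for block i; P_i = C_i ⊕ S_i.
P0: T = 0x9, S = E(K, T) = 0x6; 0xF ⊕ 0x6 = 0x9.
P1: T = 0xA, S = E(K, T) = 0x7; 0x9 ⊕ 0x7 = 0xE.
P2: T = 0xB, S = E(K, T) = 0x8; 0x1 ⊕ 0x8 = 0x9.
P3: T = 0xC, S = E(K, T) = 0x9; 0x1 ⊕ 0x9 = 0x8.
P4: T = 0xD, S = E(K, T) = 0xA; 0xD ⊕ 0xA = 0x7.
P5: T = 0xE, S = E(K, T) = 0xB; 0xF ⊕ 0xB = 0x4.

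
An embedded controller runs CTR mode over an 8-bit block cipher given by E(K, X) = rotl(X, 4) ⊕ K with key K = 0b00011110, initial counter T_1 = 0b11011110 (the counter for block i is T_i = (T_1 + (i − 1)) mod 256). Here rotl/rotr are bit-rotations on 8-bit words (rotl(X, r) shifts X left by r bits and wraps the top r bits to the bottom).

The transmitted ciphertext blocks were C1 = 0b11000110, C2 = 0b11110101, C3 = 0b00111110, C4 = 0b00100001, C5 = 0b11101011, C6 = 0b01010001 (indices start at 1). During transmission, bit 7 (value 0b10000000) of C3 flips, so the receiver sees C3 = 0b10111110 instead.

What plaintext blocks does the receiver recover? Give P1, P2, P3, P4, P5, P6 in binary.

P1 = 0b00110101, P2 = 0b00010110, P3 = 0b10101110, P4 = 0b00100001, P5 = 0b11011011, P6 = 0b01110001

CTR decryption: S_i = E(K, T_i) where T_i is the counter for block i; P_i = C_i ⊕ S_i.
Only C3 changed, to 0b10111110. In CTR, a change in C_i flips the same bit in P_i only; the keystream is unaffected. Decrypting the received ciphertext:
P1: T = 0b11011110, S = E(K, T) = 0b11110011; 0b11000110 ⊕ 0b11110011 = 0b00110101.
P2: T = 0b11011111, S = E(K, T) = 0b11100011; 0b11110101 ⊕ 0b11100011 = 0b00010110.
P3: T = 0b11100000, S = E(K, T) = 0b00010000; 0b10111110 ⊕ 0b00010000 = 0b10101110.
P4: T = 0b11100001, S = E(K, T) = 0b00000000; 0b00100001 ⊕ 0b00000000 = 0b00100001.
P5: T = 0b11100010, S = E(K, T) = 0b00110000; 0b11101011 ⊕ 0b00110000 = 0b11011011.
P6: T = 0b11100011, S = E(K, T) = 0b00100000; 0b01010001 ⊕ 0b00100000 = 0b01110001.
Blocks that differ from the original plaintext: P3.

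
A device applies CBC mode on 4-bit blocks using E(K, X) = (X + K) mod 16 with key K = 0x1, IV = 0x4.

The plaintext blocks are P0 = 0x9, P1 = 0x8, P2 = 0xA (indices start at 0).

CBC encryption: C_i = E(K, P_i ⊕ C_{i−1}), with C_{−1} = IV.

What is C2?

C2 = 0xE

C0: P0 ⊕ 0x4 = 0xD; E(K, 0xD) = 0xE.
C1: P1 ⊕ 0xE = 0x6; E(K, 0x6) = 0x7.
C2: P2 ⊕ 0x7 = 0xD; E(K, 0xD) = 0xE.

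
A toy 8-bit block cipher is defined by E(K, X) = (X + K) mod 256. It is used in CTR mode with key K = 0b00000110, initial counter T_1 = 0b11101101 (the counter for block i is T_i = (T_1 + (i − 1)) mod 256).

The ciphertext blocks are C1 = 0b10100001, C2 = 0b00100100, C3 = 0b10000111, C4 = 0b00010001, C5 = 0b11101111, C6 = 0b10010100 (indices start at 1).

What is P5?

P5 = 0b00011000

CTR decryption: S_i = E(K, T_i) where T_i is the counter for block i; P_i = C_i ⊕ S_i.
P5: T = 0b11110001, S = E(K, T) = 0b11110111; 0b11101111 ⊕ 0b11110111 = 0b00011000.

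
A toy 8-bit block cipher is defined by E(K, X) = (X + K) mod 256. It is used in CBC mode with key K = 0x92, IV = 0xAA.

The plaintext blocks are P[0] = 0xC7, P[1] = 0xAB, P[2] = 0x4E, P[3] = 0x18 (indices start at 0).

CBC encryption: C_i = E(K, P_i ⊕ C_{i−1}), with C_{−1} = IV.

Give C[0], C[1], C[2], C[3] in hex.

C[0] = 0xFF, C[1] = 0xE6, C[2] = 0x3A, C[3] = 0xB4

C[0]: P[0] ⊕ 0xAA = 0x6D; E(K, 0x6D) = 0xFF.
C[1]: P[1] ⊕ 0xFF = 0x54; E(K, 0x54) = 0xE6.
C[2]: P[2] ⊕ 0xE6 = 0xA8; E(K, 0xA8) = 0x3A.
C[3]: P[3] ⊕ 0x3A = 0x22; E(K, 0x22) = 0xB4.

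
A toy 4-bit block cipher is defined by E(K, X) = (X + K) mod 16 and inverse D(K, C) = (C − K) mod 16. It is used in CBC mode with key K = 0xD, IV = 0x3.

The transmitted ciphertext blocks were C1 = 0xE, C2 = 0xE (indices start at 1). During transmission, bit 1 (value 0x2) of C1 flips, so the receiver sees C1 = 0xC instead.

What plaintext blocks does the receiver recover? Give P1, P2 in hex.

P1 = 0xC, P2 = 0xD

CBC decryption: P_i = D(K, C_i) ⊕ C_{i−1}, with C_{0} = IV.
Only C1 changed, to 0xC. In CBC, a change in C_i garbles P_i and flips the same bit in P_{i+1}. Decrypting the received ciphertext:
P1: D(K, 0xC) = 0xF; 0xF ⊕ 0x3 = 0xC.
P2: D(K, 0xE) = 0x1; 0x1 ⊕ 0xC = 0xD.
Blocks that differ from the original plaintext: P1, P2.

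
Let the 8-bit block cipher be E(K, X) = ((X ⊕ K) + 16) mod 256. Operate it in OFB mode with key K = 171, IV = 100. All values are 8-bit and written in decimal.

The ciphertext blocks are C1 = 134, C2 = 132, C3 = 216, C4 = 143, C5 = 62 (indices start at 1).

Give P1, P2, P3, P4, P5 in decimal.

P1 = 89, P2 = 0, P3 = 231, P4 = 43, P5 = 33

OFB decryption: S_i = E(K, S_{i−1}) with S_{0} = IV; P_i = C_i ⊕ S_i.
P1: S = E(K, 100) = 223; 134 ⊕ 223 = 89.
P2: S = E(K, 223) = 132; 132 ⊕ 132 = 0.
P3: S = E(K, 132) = 63; 216 ⊕ 63 = 231.
P4: S = E(K, 63) = 164; 143 ⊕ 164 = 43.
P5: S = E(K, 164) = 31; 62 ⊕ 31 = 33.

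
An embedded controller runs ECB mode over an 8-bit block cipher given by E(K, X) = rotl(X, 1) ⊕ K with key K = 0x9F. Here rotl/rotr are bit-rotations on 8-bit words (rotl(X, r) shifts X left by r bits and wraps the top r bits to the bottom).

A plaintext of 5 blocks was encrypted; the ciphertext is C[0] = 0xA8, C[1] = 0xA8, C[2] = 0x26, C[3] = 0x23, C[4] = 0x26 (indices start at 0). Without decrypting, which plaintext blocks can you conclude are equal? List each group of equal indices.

ECB encrypts each block independently with the same key, so equal ciphertext blocks imply equal plaintext blocks.
C[0] = C[1] = 0xA8, so P[0] = P[1].
C[2] = C[4] = 0x26, so P[2] = P[4].

P[0] = P[1]; P[2] = P[4]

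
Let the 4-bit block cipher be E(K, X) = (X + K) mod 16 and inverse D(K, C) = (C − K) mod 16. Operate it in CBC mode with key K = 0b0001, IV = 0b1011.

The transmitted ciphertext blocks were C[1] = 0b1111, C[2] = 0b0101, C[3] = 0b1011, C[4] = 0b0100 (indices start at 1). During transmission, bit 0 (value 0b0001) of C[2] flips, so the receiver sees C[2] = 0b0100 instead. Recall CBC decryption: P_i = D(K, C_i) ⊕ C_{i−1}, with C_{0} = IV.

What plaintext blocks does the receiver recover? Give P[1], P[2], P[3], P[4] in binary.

P[1] = 0b0101, P[2] = 0b1100, P[3] = 0b1110, P[4] = 0b1000

Only C[2] changed, to 0b0100. In CBC, a change in C_i garbles P_i and flips the same bit in P_{i+1}. Decrypting the received ciphertext:
P[1]: D(K, 0b1111) = 0b1110; 0b1110 ⊕ 0b1011 = 0b0101.
P[2]: D(K, 0b0100) = 0b0011; 0b0011 ⊕ 0b1111 = 0b1100.
P[3]: D(K, 0b1011) = 0b1010; 0b1010 ⊕ 0b0100 = 0b1110.
P[4]: D(K, 0b0100) = 0b0011; 0b0011 ⊕ 0b1011 = 0b1000.
Blocks that differ from the original plaintext: P[2], P[3].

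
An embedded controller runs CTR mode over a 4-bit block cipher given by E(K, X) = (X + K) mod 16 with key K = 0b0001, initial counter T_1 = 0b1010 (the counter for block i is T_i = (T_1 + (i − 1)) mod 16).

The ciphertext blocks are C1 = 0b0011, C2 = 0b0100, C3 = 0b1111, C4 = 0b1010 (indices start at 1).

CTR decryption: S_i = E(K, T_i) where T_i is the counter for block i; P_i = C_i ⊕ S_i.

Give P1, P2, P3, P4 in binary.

P1 = 0b1000, P2 = 0b1000, P3 = 0b0010, P4 = 0b0100

P1: T = 0b1010, S = E(K, T) = 0b1011; 0b0011 ⊕ 0b1011 = 0b1000.
P2: T = 0b1011, S = E(K, T) = 0b1100; 0b0100 ⊕ 0b1100 = 0b1000.
P3: T = 0b1100, S = E(K, T) = 0b1101; 0b1111 ⊕ 0b1101 = 0b0010.
P4: T = 0b1101, S = E(K, T) = 0b1110; 0b1010 ⊕ 0b1110 = 0b0100.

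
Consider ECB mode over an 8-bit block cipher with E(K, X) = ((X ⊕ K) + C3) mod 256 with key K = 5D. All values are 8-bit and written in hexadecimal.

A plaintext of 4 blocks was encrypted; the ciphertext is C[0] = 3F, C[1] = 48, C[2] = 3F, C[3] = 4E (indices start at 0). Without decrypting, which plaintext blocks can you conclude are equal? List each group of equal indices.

P[0] = P[2]

ECB encrypts each block independently with the same key, so equal ciphertext blocks imply equal plaintext blocks.
C[0] = C[2] = 3F, so P[0] = P[2].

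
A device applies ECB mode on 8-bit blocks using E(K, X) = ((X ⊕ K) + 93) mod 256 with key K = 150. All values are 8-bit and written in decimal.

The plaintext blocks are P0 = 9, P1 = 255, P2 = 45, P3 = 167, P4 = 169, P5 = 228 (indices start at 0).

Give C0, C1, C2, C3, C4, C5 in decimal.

C0 = 252, C1 = 198, C2 = 24, C3 = 142, C4 = 156, C5 = 207

ECB encryption: C_i = E(K, P_i).
C0: E(K, 9) = 252.
C1: E(K, 255) = 198.
C2: E(K, 45) = 24.
C3: E(K, 167) = 142.
C4: E(K, 169) = 156.
C5: E(K, 228) = 207.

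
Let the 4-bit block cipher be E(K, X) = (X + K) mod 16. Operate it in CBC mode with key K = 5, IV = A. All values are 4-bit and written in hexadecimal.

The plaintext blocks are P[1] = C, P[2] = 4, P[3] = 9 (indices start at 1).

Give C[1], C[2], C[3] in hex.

C[1] = B, C[2] = 4, C[3] = 2

CBC encryption: C_i = E(K, P_i ⊕ C_{i−1}), with C_{0} = IV.
C[1]: P[1] ⊕ A = 6; E(K, 6) = B.
C[2]: P[2] ⊕ B = F; E(K, F) = 4.
C[3]: P[3] ⊕ 4 = D; E(K, D) = 2.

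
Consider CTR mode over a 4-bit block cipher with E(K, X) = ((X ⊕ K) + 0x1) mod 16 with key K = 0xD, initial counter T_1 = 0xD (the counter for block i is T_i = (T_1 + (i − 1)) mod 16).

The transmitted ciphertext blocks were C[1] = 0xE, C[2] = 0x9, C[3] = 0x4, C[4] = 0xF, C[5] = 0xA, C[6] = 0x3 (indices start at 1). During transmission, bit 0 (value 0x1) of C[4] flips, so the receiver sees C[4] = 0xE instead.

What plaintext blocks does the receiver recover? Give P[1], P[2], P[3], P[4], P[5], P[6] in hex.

P[1] = 0xF, P[2] = 0xD, P[3] = 0x7, P[4] = 0x0, P[5] = 0x7, P[6] = 0x3

CTR decryption: S_i = E(K, T_i) where T_i is the counter for block i; P_i = C_i ⊕ S_i.
Only C[4] changed, to 0xE. In CTR, a change in C_i flips the same bit in P_i only; the keystream is unaffected. Decrypting the received ciphertext:
P[1]: T = 0xD, S = E(K, T) = 0x1; 0xE ⊕ 0x1 = 0xF.
P[2]: T = 0xE, S = E(K, T) = 0x4; 0x9 ⊕ 0x4 = 0xD.
P[3]: T = 0xF, S = E(K, T) = 0x3; 0x4 ⊕ 0x3 = 0x7.
P[4]: T = 0x0, S = E(K, T) = 0xE; 0xE ⊕ 0xE = 0x0.
P[5]: T = 0x1, S = E(K, T) = 0xD; 0xA ⊕ 0xD = 0x7.
P[6]: T = 0x2, S = E(K, T) = 0x0; 0x3 ⊕ 0x0 = 0x3.
Blocks that differ from the original plaintext: P[4].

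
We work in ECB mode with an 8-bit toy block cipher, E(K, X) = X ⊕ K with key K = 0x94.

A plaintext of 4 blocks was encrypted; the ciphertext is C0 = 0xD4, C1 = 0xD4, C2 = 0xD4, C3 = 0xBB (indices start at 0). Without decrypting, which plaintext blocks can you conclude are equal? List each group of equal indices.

P0 = P1 = P2

ECB encrypts each block independently with the same key, so equal ciphertext blocks imply equal plaintext blocks.
C0 = C1 = C2 = 0xD4, so P0 = P1 = P2.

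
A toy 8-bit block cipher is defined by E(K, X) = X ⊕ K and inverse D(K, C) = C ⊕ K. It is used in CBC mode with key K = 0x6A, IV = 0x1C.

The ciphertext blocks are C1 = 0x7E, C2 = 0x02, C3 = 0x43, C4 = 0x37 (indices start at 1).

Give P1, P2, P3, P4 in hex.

CBC decryption: P_i = D(K, C_i) ⊕ C_{i−1}, with C_{0} = IV.
P1: D(K, 0x7E) = 0x14; 0x14 ⊕ 0x1C = 0x08.
P2: D(K, 0x02) = 0x68; 0x68 ⊕ 0x7E = 0x16.
P3: D(K, 0x43) = 0x29; 0x29 ⊕ 0x02 = 0x2B.
P4: D(K, 0x37) = 0x5D; 0x5D ⊕ 0x43 = 0x1E.

P1 = 0x08, P2 = 0x16, P3 = 0x2B, P4 = 0x1E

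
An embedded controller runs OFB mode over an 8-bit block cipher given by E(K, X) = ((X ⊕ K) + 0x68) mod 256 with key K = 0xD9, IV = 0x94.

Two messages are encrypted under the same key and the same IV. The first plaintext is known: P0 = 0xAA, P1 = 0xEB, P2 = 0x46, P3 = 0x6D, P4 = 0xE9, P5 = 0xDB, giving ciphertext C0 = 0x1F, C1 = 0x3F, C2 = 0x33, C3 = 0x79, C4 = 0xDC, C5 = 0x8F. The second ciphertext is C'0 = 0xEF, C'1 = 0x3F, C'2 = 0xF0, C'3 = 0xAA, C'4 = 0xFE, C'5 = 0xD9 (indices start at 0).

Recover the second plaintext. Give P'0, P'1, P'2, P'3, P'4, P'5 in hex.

P'0 = 0x5A, P'1 = 0xEB, P'2 = 0x85, P'3 = 0xBE, P'4 = 0xCB, P'5 = 0x8D

In OFB with a reused IV, both messages share the same keystream S_i, so C_i ⊕ C'_i = P_i ⊕ P'_i and thus P'_i = P_i ⊕ C_i ⊕ C'_i.
P'0: 0xAA ⊕ 0x1F ⊕ 0xEF = 0x5A.
P'1: 0xEB ⊕ 0x3F ⊕ 0x3F = 0xEB.
P'2: 0x46 ⊕ 0x33 ⊕ 0xF0 = 0x85.
P'3: 0x6D ⊕ 0x79 ⊕ 0xAA = 0xBE.
P'4: 0xE9 ⊕ 0xDC ⊕ 0xFE = 0xCB.
P'5: 0xDB ⊕ 0x8F ⊕ 0xD9 = 0x8D.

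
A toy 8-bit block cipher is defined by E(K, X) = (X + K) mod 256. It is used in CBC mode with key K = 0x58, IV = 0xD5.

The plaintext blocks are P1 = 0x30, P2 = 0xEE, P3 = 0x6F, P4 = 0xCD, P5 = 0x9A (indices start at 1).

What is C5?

C5 = 0x8B

CBC encryption: C_i = E(K, P_i ⊕ C_{i−1}), with C_{0} = IV.
C1: P1 ⊕ 0xD5 = 0xE5; E(K, 0xE5) = 0x3D.
C2: P2 ⊕ 0x3D = 0xD3; E(K, 0xD3) = 0x2B.
C3: P3 ⊕ 0x2B = 0x44; E(K, 0x44) = 0x9C.
C4: P4 ⊕ 0x9C = 0x51; E(K, 0x51) = 0xA9.
C5: P5 ⊕ 0xA9 = 0x33; E(K, 0x33) = 0x8B.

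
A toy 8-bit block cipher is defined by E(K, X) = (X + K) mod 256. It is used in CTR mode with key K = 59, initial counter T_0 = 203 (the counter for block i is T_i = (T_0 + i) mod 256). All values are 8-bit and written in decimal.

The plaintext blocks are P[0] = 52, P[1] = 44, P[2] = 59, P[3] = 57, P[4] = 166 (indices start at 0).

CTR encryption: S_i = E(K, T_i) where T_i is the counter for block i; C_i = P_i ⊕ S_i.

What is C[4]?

C[0]: T = 203, S = E(K, T) = 6; 52 ⊕ 6 = 50.
C[1]: T = 204, S = E(K, T) = 7; 44 ⊕ 7 = 43.
C[2]: T = 205, S = E(K, T) = 8; 59 ⊕ 8 = 51.
C[3]: T = 206, S = E(K, T) = 9; 57 ⊕ 9 = 48.
C[4]: T = 207, S = E(K, T) = 10; 166 ⊕ 10 = 172.

C[4] = 172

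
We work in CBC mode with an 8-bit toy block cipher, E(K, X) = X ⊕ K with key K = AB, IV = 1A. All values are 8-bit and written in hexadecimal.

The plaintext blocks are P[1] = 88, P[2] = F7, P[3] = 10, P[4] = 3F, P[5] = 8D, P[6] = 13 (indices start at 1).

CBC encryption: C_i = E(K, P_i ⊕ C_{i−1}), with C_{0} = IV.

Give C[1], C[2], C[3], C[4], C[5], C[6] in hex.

C[1]: P[1] ⊕ 1A = 92; E(K, 92) = 39.
C[2]: P[2] ⊕ 39 = CE; E(K, CE) = 65.
C[3]: P[3] ⊕ 65 = 75; E(K, 75) = DE.
C[4]: P[4] ⊕ DE = E1; E(K, E1) = 4A.
C[5]: P[5] ⊕ 4A = C7; E(K, C7) = 6C.
C[6]: P[6] ⊕ 6C = 7F; E(K, 7F) = D4.

C[1] = 39, C[2] = 65, C[3] = DE, C[4] = 4A, C[5] = 6C, C[6] = D4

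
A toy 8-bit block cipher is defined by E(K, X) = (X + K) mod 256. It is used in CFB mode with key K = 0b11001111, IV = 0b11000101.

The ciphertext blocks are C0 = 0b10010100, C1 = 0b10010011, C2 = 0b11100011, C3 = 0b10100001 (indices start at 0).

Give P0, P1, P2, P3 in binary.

P0 = 0b00000000, P1 = 0b11110000, P2 = 0b10000001, P3 = 0b00010011

CFB decryption: P_i = C_i ⊕ E(K, C_{i−1}), with C_{−1} = IV.
P0: E(K, 0b11000101) = 0b10010100; 0b10010100 ⊕ 0b10010100 = 0b00000000.
P1: E(K, 0b10010100) = 0b01100011; 0b10010011 ⊕ 0b01100011 = 0b11110000.
P2: E(K, 0b10010011) = 0b01100010; 0b11100011 ⊕ 0b01100010 = 0b10000001.
P3: E(K, 0b11100011) = 0b10110010; 0b10100001 ⊕ 0b10110010 = 0b00010011.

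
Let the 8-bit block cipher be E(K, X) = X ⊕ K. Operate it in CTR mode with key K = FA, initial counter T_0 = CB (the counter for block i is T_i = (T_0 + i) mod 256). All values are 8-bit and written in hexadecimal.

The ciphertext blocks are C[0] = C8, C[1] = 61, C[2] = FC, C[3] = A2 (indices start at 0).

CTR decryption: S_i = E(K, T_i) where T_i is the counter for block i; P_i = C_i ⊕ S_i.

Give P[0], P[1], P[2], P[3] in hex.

P[0] = F9, P[1] = 57, P[2] = CB, P[3] = 96

P[0]: T = CB, S = E(K, T) = 31; C8 ⊕ 31 = F9.
P[1]: T = CC, S = E(K, T) = 36; 61 ⊕ 36 = 57.
P[2]: T = CD, S = E(K, T) = 37; FC ⊕ 37 = CB.
P[3]: T = CE, S = E(K, T) = 34; A2 ⊕ 34 = 96.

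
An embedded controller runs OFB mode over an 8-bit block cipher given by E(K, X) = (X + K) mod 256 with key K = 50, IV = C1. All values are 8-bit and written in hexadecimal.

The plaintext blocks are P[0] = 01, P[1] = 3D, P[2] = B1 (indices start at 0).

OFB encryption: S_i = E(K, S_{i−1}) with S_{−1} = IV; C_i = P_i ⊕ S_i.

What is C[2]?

C[0]: S = E(K, C1) = 11; 01 ⊕ 11 = 10.
C[1]: S = E(K, 11) = 61; 3D ⊕ 61 = 5C.
C[2]: S = E(K, 61) = B1; B1 ⊕ B1 = 00.

C[2] = 00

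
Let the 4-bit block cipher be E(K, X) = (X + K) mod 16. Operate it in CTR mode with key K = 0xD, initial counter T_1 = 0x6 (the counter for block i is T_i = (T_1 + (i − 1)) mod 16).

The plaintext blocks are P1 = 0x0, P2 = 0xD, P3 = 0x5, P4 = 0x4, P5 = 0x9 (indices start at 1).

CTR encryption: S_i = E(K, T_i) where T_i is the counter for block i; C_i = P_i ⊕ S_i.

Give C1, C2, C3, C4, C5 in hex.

C1 = 0x3, C2 = 0x9, C3 = 0x0, C4 = 0x2, C5 = 0xE

C1: T = 0x6, S = E(K, T) = 0x3; 0x0 ⊕ 0x3 = 0x3.
C2: T = 0x7, S = E(K, T) = 0x4; 0xD ⊕ 0x4 = 0x9.
C3: T = 0x8, S = E(K, T) = 0x5; 0x5 ⊕ 0x5 = 0x0.
C4: T = 0x9, S = E(K, T) = 0x6; 0x4 ⊕ 0x6 = 0x2.
C5: T = 0xA, S = E(K, T) = 0x7; 0x9 ⊕ 0x7 = 0xE.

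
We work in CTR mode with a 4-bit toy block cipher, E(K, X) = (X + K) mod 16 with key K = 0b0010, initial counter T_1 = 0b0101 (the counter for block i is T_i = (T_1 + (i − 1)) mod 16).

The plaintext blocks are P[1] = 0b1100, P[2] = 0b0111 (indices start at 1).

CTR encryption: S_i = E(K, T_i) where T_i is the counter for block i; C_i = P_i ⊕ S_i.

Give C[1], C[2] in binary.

C[1] = 0b1011, C[2] = 0b1111

C[1]: T = 0b0101, S = E(K, T) = 0b0111; 0b1100 ⊕ 0b0111 = 0b1011.
C[2]: T = 0b0110, S = E(K, T) = 0b1000; 0b0111 ⊕ 0b1000 = 0b1111.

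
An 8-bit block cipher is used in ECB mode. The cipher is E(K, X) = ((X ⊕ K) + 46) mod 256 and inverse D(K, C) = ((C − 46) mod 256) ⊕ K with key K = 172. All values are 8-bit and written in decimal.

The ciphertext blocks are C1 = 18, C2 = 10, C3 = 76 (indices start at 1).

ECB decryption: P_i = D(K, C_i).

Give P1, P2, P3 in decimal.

P1: D(K, 18) = 72.
P2: D(K, 10) = 112.
P3: D(K, 76) = 178.

P1 = 72, P2 = 112, P3 = 178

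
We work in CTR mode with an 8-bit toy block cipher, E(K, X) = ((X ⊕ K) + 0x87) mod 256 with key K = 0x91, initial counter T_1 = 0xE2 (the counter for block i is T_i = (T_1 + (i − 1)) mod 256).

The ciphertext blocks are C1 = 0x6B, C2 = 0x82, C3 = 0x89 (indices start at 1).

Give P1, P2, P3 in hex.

CTR decryption: S_i = E(K, T_i) where T_i is the counter for block i; P_i = C_i ⊕ S_i.
P1: T = 0xE2, S = E(K, T) = 0xFA; 0x6B ⊕ 0xFA = 0x91.
P2: T = 0xE3, S = E(K, T) = 0xF9; 0x82 ⊕ 0xF9 = 0x7B.
P3: T = 0xE4, S = E(K, T) = 0xFC; 0x89 ⊕ 0xFC = 0x75.

P1 = 0x91, P2 = 0x7B, P3 = 0x75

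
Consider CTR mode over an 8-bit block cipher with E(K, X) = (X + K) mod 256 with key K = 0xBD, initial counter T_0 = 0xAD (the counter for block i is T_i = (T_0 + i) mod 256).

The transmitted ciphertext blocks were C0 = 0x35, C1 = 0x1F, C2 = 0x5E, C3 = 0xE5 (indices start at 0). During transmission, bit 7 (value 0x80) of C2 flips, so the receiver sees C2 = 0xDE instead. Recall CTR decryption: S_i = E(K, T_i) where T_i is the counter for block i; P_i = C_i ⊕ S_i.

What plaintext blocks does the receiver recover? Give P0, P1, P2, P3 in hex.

Only C2 changed, to 0xDE. In CTR, a change in C_i flips the same bit in P_i only; the keystream is unaffected. Decrypting the received ciphertext:
P0: T = 0xAD, S = E(K, T) = 0x6A; 0x35 ⊕ 0x6A = 0x5F.
P1: T = 0xAE, S = E(K, T) = 0x6B; 0x1F ⊕ 0x6B = 0x74.
P2: T = 0xAF, S = E(K, T) = 0x6C; 0xDE ⊕ 0x6C = 0xB2.
P3: T = 0xB0, S = E(K, T) = 0x6D; 0xE5 ⊕ 0x6D = 0x88.
Blocks that differ from the original plaintext: P2.

P0 = 0x5F, P1 = 0x74, P2 = 0xB2, P3 = 0x88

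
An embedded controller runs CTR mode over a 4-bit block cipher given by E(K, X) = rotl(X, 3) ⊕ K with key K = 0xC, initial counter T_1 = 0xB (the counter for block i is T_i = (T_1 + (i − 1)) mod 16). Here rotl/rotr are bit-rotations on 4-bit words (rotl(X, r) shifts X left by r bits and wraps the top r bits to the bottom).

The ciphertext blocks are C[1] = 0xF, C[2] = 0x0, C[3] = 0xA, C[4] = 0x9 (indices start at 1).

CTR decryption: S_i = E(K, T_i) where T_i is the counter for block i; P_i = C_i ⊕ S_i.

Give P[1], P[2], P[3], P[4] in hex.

P[1]: T = 0xB, S = E(K, T) = 0x1; 0xF ⊕ 0x1 = 0xE.
P[2]: T = 0xC, S = E(K, T) = 0xA; 0x0 ⊕ 0xA = 0xA.
P[3]: T = 0xD, S = E(K, T) = 0x2; 0xA ⊕ 0x2 = 0x8.
P[4]: T = 0xE, S = E(K, T) = 0xB; 0x9 ⊕ 0xB = 0x2.

P[1] = 0xE, P[2] = 0xA, P[3] = 0x8, P[4] = 0x2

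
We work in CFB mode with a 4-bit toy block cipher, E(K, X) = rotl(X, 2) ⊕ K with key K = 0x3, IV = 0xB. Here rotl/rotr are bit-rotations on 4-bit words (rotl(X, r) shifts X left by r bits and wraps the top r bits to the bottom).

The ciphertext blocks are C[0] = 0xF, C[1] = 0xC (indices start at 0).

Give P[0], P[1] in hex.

P[0] = 0x2, P[1] = 0x0

CFB decryption: P_i = C_i ⊕ E(K, C_{i−1}), with C_{−1} = IV.
P[0]: E(K, 0xB) = 0xD; 0xF ⊕ 0xD = 0x2.
P[1]: E(K, 0xF) = 0xC; 0xC ⊕ 0xC = 0x0.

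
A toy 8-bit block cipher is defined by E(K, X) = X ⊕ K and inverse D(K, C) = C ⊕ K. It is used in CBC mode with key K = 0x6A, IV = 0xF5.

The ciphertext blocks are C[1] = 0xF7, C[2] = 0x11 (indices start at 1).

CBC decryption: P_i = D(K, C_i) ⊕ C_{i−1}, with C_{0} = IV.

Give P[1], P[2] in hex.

P[1] = 0x68, P[2] = 0x8C

P[1]: D(K, 0xF7) = 0x9D; 0x9D ⊕ 0xF5 = 0x68.
P[2]: D(K, 0x11) = 0x7B; 0x7B ⊕ 0xF7 = 0x8C.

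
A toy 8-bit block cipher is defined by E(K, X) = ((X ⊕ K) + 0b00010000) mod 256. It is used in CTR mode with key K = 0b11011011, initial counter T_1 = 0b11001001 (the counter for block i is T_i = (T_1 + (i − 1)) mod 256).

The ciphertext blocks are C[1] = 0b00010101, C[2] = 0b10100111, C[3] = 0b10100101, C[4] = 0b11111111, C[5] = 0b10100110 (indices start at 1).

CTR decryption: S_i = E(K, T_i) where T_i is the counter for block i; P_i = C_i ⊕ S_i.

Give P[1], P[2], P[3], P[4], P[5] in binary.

P[1]: T = 0b11001001, S = E(K, T) = 0b00100010; 0b00010101 ⊕ 0b00100010 = 0b00110111.
P[2]: T = 0b11001010, S = E(K, T) = 0b00100001; 0b10100111 ⊕ 0b00100001 = 0b10000110.
P[3]: T = 0b11001011, S = E(K, T) = 0b00100000; 0b10100101 ⊕ 0b00100000 = 0b10000101.
P[4]: T = 0b11001100, S = E(K, T) = 0b00100111; 0b11111111 ⊕ 0b00100111 = 0b11011000.
P[5]: T = 0b11001101, S = E(K, T) = 0b00100110; 0b10100110 ⊕ 0b00100110 = 0b10000000.

P[1] = 0b00110111, P[2] = 0b10000110, P[3] = 0b10000101, P[4] = 0b11011000, P[5] = 0b10000000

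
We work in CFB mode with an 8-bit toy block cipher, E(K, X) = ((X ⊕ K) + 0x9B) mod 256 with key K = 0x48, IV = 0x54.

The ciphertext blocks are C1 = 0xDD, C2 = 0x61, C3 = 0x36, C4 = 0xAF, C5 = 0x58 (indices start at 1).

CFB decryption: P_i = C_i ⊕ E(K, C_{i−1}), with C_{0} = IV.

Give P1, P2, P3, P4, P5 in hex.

P1 = 0x6A, P2 = 0x51, P3 = 0xF2, P4 = 0xB6, P5 = 0xDA

P1: E(K, 0x54) = 0xB7; 0xDD ⊕ 0xB7 = 0x6A.
P2: E(K, 0xDD) = 0x30; 0x61 ⊕ 0x30 = 0x51.
P3: E(K, 0x61) = 0xC4; 0x36 ⊕ 0xC4 = 0xF2.
P4: E(K, 0x36) = 0x19; 0xAF ⊕ 0x19 = 0xB6.
P5: E(K, 0xAF) = 0x82; 0x58 ⊕ 0x82 = 0xDA.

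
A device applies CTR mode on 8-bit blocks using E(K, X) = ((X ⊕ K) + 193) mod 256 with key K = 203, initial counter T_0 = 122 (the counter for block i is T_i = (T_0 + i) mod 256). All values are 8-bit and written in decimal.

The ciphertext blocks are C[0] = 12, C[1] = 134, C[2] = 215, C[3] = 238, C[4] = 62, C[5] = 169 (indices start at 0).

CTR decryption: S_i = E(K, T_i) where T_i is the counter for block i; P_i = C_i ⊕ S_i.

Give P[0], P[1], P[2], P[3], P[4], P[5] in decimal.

P[0]: T = 122, S = E(K, T) = 114; 12 ⊕ 114 = 126.
P[1]: T = 123, S = E(K, T) = 113; 134 ⊕ 113 = 247.
P[2]: T = 124, S = E(K, T) = 120; 215 ⊕ 120 = 175.
P[3]: T = 125, S = E(K, T) = 119; 238 ⊕ 119 = 153.
P[4]: T = 126, S = E(K, T) = 118; 62 ⊕ 118 = 72.
P[5]: T = 127, S = E(K, T) = 117; 169 ⊕ 117 = 220.

P[0] = 126, P[1] = 247, P[2] = 175, P[3] = 153, P[4] = 72, P[5] = 220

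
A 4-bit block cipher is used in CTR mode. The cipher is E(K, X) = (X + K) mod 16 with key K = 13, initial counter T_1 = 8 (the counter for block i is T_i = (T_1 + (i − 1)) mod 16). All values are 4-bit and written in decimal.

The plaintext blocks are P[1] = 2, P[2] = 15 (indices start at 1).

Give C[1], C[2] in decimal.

CTR encryption: S_i = E(K, T_i) where T_i is the counter for block i; C_i = P_i ⊕ S_i.
C[1]: T = 8, S = E(K, T) = 5; 2 ⊕ 5 = 7.
C[2]: T = 9, S = E(K, T) = 6; 15 ⊕ 6 = 9.

C[1] = 7, C[2] = 9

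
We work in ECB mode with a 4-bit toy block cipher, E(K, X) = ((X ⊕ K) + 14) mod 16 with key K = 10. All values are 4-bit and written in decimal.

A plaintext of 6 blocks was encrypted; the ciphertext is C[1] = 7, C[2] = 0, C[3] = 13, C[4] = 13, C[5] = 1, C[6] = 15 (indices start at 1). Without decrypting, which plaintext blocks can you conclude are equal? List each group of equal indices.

ECB encrypts each block independently with the same key, so equal ciphertext blocks imply equal plaintext blocks.
C[3] = C[4] = 13, so P[3] = P[4].

P[3] = P[4]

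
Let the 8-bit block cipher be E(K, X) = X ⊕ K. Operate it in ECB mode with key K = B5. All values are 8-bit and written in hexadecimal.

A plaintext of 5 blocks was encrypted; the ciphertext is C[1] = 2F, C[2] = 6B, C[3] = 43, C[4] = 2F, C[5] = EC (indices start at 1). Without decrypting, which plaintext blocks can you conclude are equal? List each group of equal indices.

P[1] = P[4]

ECB encrypts each block independently with the same key, so equal ciphertext blocks imply equal plaintext blocks.
C[1] = C[4] = 2F, so P[1] = P[4].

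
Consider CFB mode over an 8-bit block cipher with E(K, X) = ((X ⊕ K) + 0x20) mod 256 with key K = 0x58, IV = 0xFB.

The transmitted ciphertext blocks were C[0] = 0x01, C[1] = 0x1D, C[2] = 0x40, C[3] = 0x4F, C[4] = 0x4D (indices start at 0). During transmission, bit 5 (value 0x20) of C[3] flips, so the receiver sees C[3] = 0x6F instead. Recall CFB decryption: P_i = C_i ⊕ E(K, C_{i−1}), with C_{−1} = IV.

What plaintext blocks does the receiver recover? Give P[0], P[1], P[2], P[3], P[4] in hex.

Only C[3] changed, to 0x6F. In CFB, a change in C_i flips the same bit in P_i and garbles P_{i+1}. Decrypting the received ciphertext:
P[0]: E(K, 0xFB) = 0xC3; 0x01 ⊕ 0xC3 = 0xC2.
P[1]: E(K, 0x01) = 0x79; 0x1D ⊕ 0x79 = 0x64.
P[2]: E(K, 0x1D) = 0x65; 0x40 ⊕ 0x65 = 0x25.
P[3]: E(K, 0x40) = 0x38; 0x6F ⊕ 0x38 = 0x57.
P[4]: E(K, 0x6F) = 0x57; 0x4D ⊕ 0x57 = 0x1A.
Blocks that differ from the original plaintext: P[3], P[4].

P[0] = 0xC2, P[1] = 0x64, P[2] = 0x25, P[3] = 0x57, P[4] = 0x1A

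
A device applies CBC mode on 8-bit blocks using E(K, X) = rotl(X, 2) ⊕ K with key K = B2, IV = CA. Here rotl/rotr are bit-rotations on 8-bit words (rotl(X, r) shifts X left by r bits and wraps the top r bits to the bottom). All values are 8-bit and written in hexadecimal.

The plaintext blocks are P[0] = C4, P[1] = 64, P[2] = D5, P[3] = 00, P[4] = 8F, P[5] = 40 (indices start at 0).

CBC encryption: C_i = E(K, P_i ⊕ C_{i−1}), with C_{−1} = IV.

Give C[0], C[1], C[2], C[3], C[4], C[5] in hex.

C[0]: P[0] ⊕ CA = 0E; E(K, 0E) = 8A.
C[1]: P[1] ⊕ 8A = EE; E(K, EE) = 09.
C[2]: P[2] ⊕ 09 = DC; E(K, DC) = C1.
C[3]: P[3] ⊕ C1 = C1; E(K, C1) = B5.
C[4]: P[4] ⊕ B5 = 3A; E(K, 3A) = 5A.
C[5]: P[5] ⊕ 5A = 1A; E(K, 1A) = DA.

C[0] = 8A, C[1] = 09, C[2] = C1, C[3] = B5, C[4] = 5A, C[5] = DA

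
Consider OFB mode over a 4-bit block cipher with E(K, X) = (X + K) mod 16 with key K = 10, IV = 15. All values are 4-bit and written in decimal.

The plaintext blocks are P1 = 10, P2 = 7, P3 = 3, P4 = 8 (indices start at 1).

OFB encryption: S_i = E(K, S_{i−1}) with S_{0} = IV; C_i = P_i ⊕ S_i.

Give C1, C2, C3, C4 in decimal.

C1 = 3, C2 = 4, C3 = 14, C4 = 15

C1: S = E(K, 15) = 9; 10 ⊕ 9 = 3.
C2: S = E(K, 9) = 3; 7 ⊕ 3 = 4.
C3: S = E(K, 3) = 13; 3 ⊕ 13 = 14.
C4: S = E(K, 13) = 7; 8 ⊕ 7 = 15.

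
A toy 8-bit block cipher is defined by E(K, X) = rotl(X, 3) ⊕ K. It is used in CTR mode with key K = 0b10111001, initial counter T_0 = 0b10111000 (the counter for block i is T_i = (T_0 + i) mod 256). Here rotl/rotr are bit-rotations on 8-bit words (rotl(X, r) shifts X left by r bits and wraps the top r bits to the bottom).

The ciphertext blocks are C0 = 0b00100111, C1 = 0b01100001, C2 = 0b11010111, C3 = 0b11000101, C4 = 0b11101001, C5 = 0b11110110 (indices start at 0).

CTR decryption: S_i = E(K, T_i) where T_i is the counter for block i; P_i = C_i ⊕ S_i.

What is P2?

P2 = 0b10111011

P2: T = 0b10111010, S = E(K, T) = 0b01101100; 0b11010111 ⊕ 0b01101100 = 0b10111011.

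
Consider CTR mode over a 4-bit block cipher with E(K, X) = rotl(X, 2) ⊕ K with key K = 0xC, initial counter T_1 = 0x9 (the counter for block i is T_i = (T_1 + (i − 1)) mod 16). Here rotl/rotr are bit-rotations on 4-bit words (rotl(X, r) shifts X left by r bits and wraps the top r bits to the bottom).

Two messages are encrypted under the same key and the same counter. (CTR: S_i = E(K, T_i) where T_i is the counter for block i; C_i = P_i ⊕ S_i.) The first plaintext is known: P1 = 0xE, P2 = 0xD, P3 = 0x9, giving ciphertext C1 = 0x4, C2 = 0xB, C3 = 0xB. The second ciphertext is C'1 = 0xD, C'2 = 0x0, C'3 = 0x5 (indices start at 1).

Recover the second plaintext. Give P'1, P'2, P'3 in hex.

In CTR with a reused counter, both messages share the same keystream S_i, so C_i ⊕ C'_i = P_i ⊕ P'_i and thus P'_i = P_i ⊕ C_i ⊕ C'_i.
P'1: 0xE ⊕ 0x4 ⊕ 0xD = 0x7.
P'2: 0xD ⊕ 0xB ⊕ 0x0 = 0x6.
P'3: 0x9 ⊕ 0xB ⊕ 0x5 = 0x7.

P'1 = 0x7, P'2 = 0x6, P'3 = 0x7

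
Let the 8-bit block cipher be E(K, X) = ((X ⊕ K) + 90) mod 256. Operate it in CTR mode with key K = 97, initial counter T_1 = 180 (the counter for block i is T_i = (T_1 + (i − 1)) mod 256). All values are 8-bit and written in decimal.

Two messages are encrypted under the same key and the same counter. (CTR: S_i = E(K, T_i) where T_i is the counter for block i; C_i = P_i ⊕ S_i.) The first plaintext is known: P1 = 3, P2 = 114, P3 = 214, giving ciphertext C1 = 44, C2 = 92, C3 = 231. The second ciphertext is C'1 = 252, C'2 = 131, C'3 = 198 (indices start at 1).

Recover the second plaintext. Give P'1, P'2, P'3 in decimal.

P'1 = 211, P'2 = 173, P'3 = 247

In CTR with a reused counter, both messages share the same keystream S_i, so C_i ⊕ C'_i = P_i ⊕ P'_i and thus P'_i = P_i ⊕ C_i ⊕ C'_i.
P'1: 3 ⊕ 44 ⊕ 252 = 211.
P'2: 114 ⊕ 92 ⊕ 131 = 173.
P'3: 214 ⊕ 231 ⊕ 198 = 247.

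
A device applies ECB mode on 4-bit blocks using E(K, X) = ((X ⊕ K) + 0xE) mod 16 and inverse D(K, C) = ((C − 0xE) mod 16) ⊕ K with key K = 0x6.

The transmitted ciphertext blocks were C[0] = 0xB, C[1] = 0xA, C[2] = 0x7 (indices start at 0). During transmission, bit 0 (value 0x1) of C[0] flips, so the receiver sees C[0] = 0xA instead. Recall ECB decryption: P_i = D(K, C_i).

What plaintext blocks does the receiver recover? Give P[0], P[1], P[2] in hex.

P[0] = 0xA, P[1] = 0xA, P[2] = 0xF

Only C[0] changed, to 0xA. In ECB, a change in C_i affects only P_i. Decrypting the received ciphertext:
P[0]: D(K, 0xA) = 0xA.
P[1]: D(K, 0xA) = 0xA.
P[2]: D(K, 0x7) = 0xF.
Blocks that differ from the original plaintext: P[0].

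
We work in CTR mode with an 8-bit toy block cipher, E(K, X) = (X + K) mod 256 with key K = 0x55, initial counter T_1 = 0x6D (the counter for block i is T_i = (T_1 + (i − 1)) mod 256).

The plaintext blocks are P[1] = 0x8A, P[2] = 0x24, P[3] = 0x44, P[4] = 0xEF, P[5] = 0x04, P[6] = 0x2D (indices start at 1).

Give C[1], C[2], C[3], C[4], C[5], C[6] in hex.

C[1] = 0x48, C[2] = 0xE7, C[3] = 0x80, C[4] = 0x2A, C[5] = 0xC2, C[6] = 0xEA

CTR encryption: S_i = E(K, T_i) where T_i is the counter for block i; C_i = P_i ⊕ S_i.
C[1]: T = 0x6D, S = E(K, T) = 0xC2; 0x8A ⊕ 0xC2 = 0x48.
C[2]: T = 0x6E, S = E(K, T) = 0xC3; 0x24 ⊕ 0xC3 = 0xE7.
C[3]: T = 0x6F, S = E(K, T) = 0xC4; 0x44 ⊕ 0xC4 = 0x80.
C[4]: T = 0x70, S = E(K, T) = 0xC5; 0xEF ⊕ 0xC5 = 0x2A.
C[5]: T = 0x71, S = E(K, T) = 0xC6; 0x04 ⊕ 0xC6 = 0xC2.
C[6]: T = 0x72, S = E(K, T) = 0xC7; 0x2D ⊕ 0xC7 = 0xEA.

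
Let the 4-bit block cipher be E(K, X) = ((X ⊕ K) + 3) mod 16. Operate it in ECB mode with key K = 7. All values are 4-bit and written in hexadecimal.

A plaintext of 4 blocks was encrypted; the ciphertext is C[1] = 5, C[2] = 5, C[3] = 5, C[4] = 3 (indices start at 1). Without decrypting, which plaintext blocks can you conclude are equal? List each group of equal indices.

ECB encrypts each block independently with the same key, so equal ciphertext blocks imply equal plaintext blocks.
C[1] = C[2] = C[3] = 5, so P[1] = P[2] = P[3].

P[1] = P[2] = P[3]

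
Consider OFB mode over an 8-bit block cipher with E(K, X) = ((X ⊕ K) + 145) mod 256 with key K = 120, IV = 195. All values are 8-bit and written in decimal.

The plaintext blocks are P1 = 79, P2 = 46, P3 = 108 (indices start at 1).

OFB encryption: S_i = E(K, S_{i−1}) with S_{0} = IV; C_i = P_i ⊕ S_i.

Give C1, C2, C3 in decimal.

C1 = 3, C2 = 235, C3 = 34

C1: S = E(K, 195) = 76; 79 ⊕ 76 = 3.
C2: S = E(K, 76) = 197; 46 ⊕ 197 = 235.
C3: S = E(K, 197) = 78; 108 ⊕ 78 = 34.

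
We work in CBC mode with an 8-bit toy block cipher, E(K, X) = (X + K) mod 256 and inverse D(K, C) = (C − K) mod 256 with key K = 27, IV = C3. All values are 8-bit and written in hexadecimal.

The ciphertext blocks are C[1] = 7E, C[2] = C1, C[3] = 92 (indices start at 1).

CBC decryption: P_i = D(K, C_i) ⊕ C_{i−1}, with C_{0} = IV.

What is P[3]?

P[3] = AA

P[3]: D(K, 92) = 6B; 6B ⊕ C1 = AA.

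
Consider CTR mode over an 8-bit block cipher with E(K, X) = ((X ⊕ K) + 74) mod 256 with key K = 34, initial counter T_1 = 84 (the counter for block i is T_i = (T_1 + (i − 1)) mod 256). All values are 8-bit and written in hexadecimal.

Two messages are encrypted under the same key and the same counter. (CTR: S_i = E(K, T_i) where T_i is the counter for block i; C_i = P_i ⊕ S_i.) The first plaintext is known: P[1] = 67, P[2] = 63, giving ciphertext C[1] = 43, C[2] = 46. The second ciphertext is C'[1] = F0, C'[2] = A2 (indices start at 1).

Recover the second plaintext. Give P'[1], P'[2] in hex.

In CTR with a reused counter, both messages share the same keystream S_i, so C_i ⊕ C'_i = P_i ⊕ P'_i and thus P'_i = P_i ⊕ C_i ⊕ C'_i.
P'[1]: 67 ⊕ 43 ⊕ F0 = D4.
P'[2]: 63 ⊕ 46 ⊕ A2 = 87.

P'[1] = D4, P'[2] = 87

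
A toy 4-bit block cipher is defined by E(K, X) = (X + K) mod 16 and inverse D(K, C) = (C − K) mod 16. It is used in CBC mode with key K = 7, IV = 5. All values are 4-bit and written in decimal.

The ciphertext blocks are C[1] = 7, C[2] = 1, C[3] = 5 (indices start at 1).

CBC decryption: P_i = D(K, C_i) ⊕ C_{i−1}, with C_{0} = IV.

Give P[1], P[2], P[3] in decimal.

P[1]: D(K, 7) = 0; 0 ⊕ 5 = 5.
P[2]: D(K, 1) = 10; 10 ⊕ 7 = 13.
P[3]: D(K, 5) = 14; 14 ⊕ 1 = 15.

P[1] = 5, P[2] = 13, P[3] = 15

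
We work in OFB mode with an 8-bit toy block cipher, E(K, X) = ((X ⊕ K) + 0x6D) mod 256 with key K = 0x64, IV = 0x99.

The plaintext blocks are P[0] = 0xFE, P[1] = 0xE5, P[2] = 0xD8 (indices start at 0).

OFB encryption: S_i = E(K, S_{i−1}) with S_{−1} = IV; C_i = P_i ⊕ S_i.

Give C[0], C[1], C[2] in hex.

C[0]: S = E(K, 0x99) = 0x6A; 0xFE ⊕ 0x6A = 0x94.
C[1]: S = E(K, 0x6A) = 0x7B; 0xE5 ⊕ 0x7B = 0x9E.
C[2]: S = E(K, 0x7B) = 0x8C; 0xD8 ⊕ 0x8C = 0x54.

C[0] = 0x94, C[1] = 0x9E, C[2] = 0x54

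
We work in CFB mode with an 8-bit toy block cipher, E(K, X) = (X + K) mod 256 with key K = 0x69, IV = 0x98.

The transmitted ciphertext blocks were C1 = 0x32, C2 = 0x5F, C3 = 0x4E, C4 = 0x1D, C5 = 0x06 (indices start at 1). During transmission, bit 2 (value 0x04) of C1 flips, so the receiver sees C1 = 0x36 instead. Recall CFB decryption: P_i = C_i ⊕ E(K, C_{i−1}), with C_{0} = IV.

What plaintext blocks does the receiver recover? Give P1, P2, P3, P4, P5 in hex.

Only C1 changed, to 0x36. In CFB, a change in C_i flips the same bit in P_i and garbles P_{i+1}. Decrypting the received ciphertext:
P1: E(K, 0x98) = 0x01; 0x36 ⊕ 0x01 = 0x37.
P2: E(K, 0x36) = 0x9F; 0x5F ⊕ 0x9F = 0xC0.
P3: E(K, 0x5F) = 0xC8; 0x4E ⊕ 0xC8 = 0x86.
P4: E(K, 0x4E) = 0xB7; 0x1D ⊕ 0xB7 = 0xAA.
P5: E(K, 0x1D) = 0x86; 0x06 ⊕ 0x86 = 0x80.
Blocks that differ from the original plaintext: P1, P2.

P1 = 0x37, P2 = 0xC0, P3 = 0x86, P4 = 0xAA, P5 = 0x80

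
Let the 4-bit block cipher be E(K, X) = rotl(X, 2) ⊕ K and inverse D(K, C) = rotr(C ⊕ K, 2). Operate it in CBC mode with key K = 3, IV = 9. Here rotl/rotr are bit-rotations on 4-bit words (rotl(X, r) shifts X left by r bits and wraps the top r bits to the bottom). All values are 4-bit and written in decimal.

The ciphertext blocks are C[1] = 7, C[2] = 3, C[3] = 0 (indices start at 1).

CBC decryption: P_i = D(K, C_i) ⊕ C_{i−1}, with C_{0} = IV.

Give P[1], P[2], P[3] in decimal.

P[1]: D(K, 7) = 1; 1 ⊕ 9 = 8.
P[2]: D(K, 3) = 0; 0 ⊕ 7 = 7.
P[3]: D(K, 0) = 12; 12 ⊕ 3 = 15.

P[1] = 8, P[2] = 7, P[3] = 15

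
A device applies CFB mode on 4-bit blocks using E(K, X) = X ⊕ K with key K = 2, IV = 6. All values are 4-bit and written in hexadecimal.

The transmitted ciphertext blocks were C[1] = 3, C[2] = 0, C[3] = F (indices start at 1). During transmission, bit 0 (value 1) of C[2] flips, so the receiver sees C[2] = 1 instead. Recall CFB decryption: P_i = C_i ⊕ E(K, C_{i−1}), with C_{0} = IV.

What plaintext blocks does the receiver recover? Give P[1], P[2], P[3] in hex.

P[1] = 7, P[2] = 0, P[3] = C

Only C[2] changed, to 1. In CFB, a change in C_i flips the same bit in P_i and garbles P_{i+1}. Decrypting the received ciphertext:
P[1]: E(K, 6) = 4; 3 ⊕ 4 = 7.
P[2]: E(K, 3) = 1; 1 ⊕ 1 = 0.
P[3]: E(K, 1) = 3; F ⊕ 3 = C.
Blocks that differ from the original plaintext: P[2], P[3].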